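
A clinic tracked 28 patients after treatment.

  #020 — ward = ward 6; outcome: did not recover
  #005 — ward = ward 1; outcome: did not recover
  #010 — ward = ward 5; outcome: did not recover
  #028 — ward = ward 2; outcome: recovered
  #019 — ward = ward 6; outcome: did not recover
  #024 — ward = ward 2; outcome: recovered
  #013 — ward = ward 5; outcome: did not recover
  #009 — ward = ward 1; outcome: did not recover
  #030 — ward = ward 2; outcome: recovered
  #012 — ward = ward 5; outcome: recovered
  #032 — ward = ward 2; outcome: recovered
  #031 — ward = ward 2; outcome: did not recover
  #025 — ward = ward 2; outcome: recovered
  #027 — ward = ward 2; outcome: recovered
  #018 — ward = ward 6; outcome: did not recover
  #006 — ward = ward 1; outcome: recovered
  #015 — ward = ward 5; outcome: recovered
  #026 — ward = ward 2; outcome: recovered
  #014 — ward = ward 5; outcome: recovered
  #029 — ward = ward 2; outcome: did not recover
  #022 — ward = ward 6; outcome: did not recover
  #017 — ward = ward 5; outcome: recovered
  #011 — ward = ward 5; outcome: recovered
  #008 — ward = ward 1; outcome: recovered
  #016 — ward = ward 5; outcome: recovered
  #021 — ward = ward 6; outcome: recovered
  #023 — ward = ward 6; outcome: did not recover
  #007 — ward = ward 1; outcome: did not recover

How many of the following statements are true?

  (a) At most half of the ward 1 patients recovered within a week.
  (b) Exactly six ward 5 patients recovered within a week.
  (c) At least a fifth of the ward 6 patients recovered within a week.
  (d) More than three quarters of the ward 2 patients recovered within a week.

(a) ward 1: |A| = 5, |A ∩ B| = 2; needs |A ∩ B| ≤ |A ∖ B| — true.
(b) ward 5: |A| = 8, |A ∩ B| = 6; needs |A ∩ B| = 6 — true.
(c) ward 6: |A| = 6, |A ∩ B| = 1; needs |A ∩ B| / |A| ≥ 1/5 — false.
(d) ward 2: |A| = 9, |A ∩ B| = 7; needs |A ∩ B| / |A| > 3/4 — true.

3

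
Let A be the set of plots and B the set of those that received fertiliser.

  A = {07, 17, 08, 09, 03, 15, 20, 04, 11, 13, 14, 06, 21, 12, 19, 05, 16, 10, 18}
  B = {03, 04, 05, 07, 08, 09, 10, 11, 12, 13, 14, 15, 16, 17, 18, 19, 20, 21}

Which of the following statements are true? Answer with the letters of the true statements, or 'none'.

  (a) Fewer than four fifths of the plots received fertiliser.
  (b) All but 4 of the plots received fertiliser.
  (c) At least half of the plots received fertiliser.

|A| = 19, |A ∩ B| = 18, |A ∖ B| = 1.
(a) |A ∩ B| / |A| < 4/5: fails.
(b) |A ∖ B| = 4: fails.
(c) |A ∩ B| ≥ |A ∖ B|: holds.

(c)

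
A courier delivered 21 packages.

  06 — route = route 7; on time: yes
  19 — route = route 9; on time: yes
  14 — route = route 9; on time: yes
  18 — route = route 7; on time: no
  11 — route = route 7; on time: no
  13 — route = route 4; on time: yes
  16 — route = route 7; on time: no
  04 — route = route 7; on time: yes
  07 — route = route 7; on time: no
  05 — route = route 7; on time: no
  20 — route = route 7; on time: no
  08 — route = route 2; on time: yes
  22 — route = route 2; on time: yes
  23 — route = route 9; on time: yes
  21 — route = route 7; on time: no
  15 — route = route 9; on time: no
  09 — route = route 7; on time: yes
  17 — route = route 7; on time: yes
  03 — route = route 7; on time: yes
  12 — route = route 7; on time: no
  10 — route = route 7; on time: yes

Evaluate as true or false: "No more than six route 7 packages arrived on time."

'No more than six route 7 packages arrived on time' holds iff |A ∩ B| ≤ 6.
A (the restrictor) = {06, 18, 11, 16, 04, 07, 05, 20, 21, 09, 17, 03, 12, 10}, |A| = 14.
A ∩ B = {06, 04, 09, 17, 03, 10}, so |A ∩ B| = 6.
|A ∩ B| = 6, so the statement is true.

True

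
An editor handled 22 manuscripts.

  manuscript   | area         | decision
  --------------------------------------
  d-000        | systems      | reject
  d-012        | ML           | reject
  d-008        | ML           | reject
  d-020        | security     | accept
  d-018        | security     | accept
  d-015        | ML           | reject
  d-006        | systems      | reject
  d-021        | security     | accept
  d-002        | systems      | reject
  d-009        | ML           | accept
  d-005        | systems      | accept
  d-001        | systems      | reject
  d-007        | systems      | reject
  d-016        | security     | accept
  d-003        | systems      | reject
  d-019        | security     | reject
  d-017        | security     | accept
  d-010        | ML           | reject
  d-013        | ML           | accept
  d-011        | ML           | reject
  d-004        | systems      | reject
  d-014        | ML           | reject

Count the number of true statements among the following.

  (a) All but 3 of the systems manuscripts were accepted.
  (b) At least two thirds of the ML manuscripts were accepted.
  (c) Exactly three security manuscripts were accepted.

0

(a) systems: |A| = 8, |A ∩ B| = 1; needs |A ∖ B| = 3 — false.
(b) ML: |A| = 8, |A ∩ B| = 2; needs |A ∩ B| / |A| ≥ 2/3 — false.
(c) security: |A| = 6, |A ∩ B| = 5; needs |A ∩ B| = 3 — false.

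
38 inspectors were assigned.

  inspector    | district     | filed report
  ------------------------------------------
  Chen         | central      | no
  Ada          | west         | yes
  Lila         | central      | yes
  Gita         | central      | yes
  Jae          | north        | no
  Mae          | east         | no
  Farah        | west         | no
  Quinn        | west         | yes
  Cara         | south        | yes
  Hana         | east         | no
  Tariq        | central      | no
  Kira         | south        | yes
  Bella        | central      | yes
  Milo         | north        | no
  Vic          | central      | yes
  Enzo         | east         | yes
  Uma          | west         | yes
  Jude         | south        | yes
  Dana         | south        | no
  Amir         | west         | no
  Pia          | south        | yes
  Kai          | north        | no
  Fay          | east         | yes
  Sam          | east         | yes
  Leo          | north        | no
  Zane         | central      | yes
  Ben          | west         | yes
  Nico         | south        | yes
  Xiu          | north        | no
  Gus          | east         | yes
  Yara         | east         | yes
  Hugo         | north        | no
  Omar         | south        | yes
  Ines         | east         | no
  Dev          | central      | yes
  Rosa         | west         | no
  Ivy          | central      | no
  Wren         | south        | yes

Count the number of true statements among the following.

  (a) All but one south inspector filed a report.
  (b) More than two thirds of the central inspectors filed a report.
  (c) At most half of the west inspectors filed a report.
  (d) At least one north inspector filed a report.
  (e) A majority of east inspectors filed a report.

2

(a) south: |A| = 8, |A ∩ B| = 7; needs |A ∖ B| = 1 — true.
(b) central: |A| = 9, |A ∩ B| = 6; needs |A ∩ B| / |A| > 2/3 — false.
(c) west: |A| = 7, |A ∩ B| = 4; needs |A ∩ B| ≤ |A ∖ B| — false.
(d) north: |A| = 6, |A ∩ B| = 0; needs A ∩ B ≠ ∅ (|A ∩ B| ≥ 1) — false.
(e) east: |A| = 8, |A ∩ B| = 5; needs |A ∩ B| > |A ∖ B| — true.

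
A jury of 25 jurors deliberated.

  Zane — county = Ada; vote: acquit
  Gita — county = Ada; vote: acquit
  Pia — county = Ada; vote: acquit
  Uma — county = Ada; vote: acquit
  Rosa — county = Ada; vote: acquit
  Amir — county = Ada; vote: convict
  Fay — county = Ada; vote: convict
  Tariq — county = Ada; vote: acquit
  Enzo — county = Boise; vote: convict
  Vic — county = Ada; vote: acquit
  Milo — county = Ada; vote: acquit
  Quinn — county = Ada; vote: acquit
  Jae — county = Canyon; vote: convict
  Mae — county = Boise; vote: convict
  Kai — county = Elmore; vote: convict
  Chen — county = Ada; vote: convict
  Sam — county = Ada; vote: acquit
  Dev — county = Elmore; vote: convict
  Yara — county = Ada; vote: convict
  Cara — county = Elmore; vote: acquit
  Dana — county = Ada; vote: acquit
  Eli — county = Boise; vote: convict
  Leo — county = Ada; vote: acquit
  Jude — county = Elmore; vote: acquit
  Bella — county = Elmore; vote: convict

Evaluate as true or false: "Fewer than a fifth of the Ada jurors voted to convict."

False

Truth condition: |A ∩ B| / |A| < 1/5.
|A| = 16, |A ∩ B| = 4, |A ∖ B| = 12.
|A ∩ B|/|A| = 4/16, so the statement is false.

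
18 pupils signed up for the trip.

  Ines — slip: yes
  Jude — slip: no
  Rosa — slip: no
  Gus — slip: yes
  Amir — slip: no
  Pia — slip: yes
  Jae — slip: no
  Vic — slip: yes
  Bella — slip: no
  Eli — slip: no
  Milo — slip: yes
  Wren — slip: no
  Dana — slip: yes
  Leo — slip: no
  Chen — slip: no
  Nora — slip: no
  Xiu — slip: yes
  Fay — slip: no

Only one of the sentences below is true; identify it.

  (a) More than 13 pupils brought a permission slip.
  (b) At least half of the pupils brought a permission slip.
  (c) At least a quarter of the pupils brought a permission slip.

(c)

|A| = 18, |A ∩ B| = 7, |A ∖ B| = 11.
(a) requires |A ∩ B| > 13: false.
(b) requires |A ∩ B| ≥ |A ∖ B|: false.
(c) requires |A ∩ B| / |A| ≥ 1/4: true.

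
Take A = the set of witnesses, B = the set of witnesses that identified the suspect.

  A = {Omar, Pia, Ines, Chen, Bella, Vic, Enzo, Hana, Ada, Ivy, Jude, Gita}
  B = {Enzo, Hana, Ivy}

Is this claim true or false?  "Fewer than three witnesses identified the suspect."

False

Truth condition: |A ∩ B| < 3.
A (the restrictor) = {Omar, Pia, Ines, Chen, Bella, Vic, Enzo, Hana, Ada, Ivy, Jude, Gita}, |A| = 12.
A ∩ B = {Enzo, Hana, Ivy}, so |A ∩ B| = 3.
|A ∩ B| = 3, so the statement is false.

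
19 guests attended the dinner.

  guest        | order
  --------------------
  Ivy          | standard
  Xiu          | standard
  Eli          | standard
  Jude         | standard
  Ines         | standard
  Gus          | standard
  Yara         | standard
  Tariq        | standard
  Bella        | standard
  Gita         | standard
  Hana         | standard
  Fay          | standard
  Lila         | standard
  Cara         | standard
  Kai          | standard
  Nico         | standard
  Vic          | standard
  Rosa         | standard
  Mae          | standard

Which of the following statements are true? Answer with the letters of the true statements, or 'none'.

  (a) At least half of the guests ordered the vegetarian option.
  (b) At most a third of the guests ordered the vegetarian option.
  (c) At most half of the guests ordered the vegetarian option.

|A| = 19, |A ∩ B| = 0, |A ∖ B| = 19.
(a) |A ∩ B| ≥ |A ∖ B|: fails.
(b) |A ∩ B| / |A| ≤ 1/3: holds.
(c) |A ∩ B| ≤ |A ∖ B|: holds.

(b), (c)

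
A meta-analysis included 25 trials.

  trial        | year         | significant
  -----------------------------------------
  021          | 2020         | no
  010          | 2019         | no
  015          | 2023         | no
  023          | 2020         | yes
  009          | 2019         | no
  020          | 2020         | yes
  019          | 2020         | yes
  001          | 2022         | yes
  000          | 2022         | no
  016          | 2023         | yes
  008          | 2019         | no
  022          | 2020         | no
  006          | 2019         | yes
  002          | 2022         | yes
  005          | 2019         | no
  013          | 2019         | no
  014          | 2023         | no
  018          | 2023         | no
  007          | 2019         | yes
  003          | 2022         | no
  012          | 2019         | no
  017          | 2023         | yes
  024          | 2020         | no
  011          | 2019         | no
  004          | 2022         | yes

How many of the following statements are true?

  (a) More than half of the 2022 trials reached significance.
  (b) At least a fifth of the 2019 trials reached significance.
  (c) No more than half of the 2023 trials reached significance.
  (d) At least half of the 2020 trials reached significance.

4

(a) 2022: |A| = 5, |A ∩ B| = 3; needs |A ∩ B| > |A ∖ B| — true.
(b) 2019: |A| = 9, |A ∩ B| = 2; needs |A ∩ B| / |A| ≥ 1/5 — true.
(c) 2023: |A| = 5, |A ∩ B| = 2; needs |A ∩ B| ≤ |A ∖ B| — true.
(d) 2020: |A| = 6, |A ∩ B| = 3; needs |A ∩ B| ≥ |A ∖ B| — true.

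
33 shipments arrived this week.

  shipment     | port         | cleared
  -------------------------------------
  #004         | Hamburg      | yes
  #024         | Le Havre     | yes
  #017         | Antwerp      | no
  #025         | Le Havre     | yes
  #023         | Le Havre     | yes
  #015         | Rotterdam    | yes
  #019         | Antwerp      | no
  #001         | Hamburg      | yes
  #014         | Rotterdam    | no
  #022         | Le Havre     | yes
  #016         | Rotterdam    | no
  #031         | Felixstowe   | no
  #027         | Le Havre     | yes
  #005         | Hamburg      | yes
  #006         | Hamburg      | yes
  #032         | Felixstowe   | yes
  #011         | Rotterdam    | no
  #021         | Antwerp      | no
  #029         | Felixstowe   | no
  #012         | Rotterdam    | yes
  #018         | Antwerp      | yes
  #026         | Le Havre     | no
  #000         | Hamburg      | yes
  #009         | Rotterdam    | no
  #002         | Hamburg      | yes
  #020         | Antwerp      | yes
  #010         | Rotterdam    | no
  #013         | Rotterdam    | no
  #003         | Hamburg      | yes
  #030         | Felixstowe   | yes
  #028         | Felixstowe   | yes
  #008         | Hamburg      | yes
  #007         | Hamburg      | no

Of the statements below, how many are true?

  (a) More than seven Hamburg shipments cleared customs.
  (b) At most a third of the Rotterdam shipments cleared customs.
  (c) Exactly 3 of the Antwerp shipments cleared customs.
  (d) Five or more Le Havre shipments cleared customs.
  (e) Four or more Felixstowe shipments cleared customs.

3

(a) Hamburg: |A| = 9, |A ∩ B| = 8; needs |A ∩ B| > 7 — true.
(b) Rotterdam: |A| = 8, |A ∩ B| = 2; needs |A ∩ B| / |A| ≤ 1/3 — true.
(c) Antwerp: |A| = 5, |A ∩ B| = 2; needs |A ∩ B| = 3 — false.
(d) Le Havre: |A| = 6, |A ∩ B| = 5; needs |A ∩ B| ≥ 5 — true.
(e) Felixstowe: |A| = 5, |A ∩ B| = 3; needs |A ∩ B| ≥ 4 — false.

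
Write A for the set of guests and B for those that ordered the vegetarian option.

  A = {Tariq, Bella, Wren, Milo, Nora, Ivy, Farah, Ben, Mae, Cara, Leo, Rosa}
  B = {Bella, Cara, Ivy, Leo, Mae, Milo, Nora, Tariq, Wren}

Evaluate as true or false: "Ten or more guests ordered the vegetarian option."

False

'Ten or more guests ordered the vegetarian option' holds iff |A ∩ B| ≥ 10.
A (the restrictor) = {Tariq, Bella, Wren, Milo, Nora, Ivy, Farah, Ben, Mae, Cara, Leo, Rosa}, |A| = 12.
A ∩ B = {Tariq, Bella, Wren, Milo, Nora, Ivy, Mae, Cara, Leo}, so |A ∩ B| = 9.
|A ∩ B| = 9, so the statement is false.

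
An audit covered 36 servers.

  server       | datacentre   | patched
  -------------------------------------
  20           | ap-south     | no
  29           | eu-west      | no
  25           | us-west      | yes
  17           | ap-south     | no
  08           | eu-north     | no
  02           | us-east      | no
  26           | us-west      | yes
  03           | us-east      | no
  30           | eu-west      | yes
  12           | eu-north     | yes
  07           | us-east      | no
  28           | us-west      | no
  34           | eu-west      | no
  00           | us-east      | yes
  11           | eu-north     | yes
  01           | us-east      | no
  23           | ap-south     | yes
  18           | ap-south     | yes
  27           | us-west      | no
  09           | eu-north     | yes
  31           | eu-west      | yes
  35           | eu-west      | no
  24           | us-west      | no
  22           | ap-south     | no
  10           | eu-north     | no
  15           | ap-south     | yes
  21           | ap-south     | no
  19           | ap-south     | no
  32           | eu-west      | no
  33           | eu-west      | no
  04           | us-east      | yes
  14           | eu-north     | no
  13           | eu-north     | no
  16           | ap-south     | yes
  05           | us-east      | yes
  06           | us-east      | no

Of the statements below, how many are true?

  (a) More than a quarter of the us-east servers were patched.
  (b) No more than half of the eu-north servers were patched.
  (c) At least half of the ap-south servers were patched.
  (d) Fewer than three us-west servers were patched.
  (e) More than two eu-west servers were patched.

3

(a) us-east: |A| = 8, |A ∩ B| = 3; needs |A ∩ B| / |A| > 1/4 — true.
(b) eu-north: |A| = 7, |A ∩ B| = 3; needs |A ∩ B| ≤ |A ∖ B| — true.
(c) ap-south: |A| = 9, |A ∩ B| = 4; needs |A ∩ B| ≥ |A ∖ B| — false.
(d) us-west: |A| = 5, |A ∩ B| = 2; needs |A ∩ B| < 3 — true.
(e) eu-west: |A| = 7, |A ∩ B| = 2; needs |A ∩ B| > 2 — false.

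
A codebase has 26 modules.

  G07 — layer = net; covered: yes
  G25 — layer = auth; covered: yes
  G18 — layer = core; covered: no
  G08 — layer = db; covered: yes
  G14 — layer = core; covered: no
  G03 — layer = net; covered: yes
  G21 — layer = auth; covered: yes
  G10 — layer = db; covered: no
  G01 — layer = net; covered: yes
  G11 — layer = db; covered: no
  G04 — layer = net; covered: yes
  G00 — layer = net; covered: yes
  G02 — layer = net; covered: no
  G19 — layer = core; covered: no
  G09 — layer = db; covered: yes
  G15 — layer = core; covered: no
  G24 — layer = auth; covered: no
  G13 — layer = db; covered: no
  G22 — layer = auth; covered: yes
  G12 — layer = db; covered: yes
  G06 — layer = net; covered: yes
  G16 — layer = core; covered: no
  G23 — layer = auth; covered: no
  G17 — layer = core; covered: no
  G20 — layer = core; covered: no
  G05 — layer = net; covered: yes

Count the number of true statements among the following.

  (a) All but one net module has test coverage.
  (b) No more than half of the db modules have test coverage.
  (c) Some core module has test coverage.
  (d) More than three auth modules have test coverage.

(a) net: |A| = 8, |A ∩ B| = 7; needs |A ∖ B| = 1 — true.
(b) db: |A| = 6, |A ∩ B| = 3; needs |A ∩ B| ≤ |A ∖ B| — true.
(c) core: |A| = 7, |A ∩ B| = 0; needs A ∩ B ≠ ∅ (|A ∩ B| ≥ 1) — false.
(d) auth: |A| = 5, |A ∩ B| = 3; needs |A ∩ B| > 3 — false.

2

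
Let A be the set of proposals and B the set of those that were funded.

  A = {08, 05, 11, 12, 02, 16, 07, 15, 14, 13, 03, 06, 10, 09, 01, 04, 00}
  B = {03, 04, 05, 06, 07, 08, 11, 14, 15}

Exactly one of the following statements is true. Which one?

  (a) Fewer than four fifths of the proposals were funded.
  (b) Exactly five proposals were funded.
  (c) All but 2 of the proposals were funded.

|A| = 17, |A ∩ B| = 9, |A ∖ B| = 8.
(a) requires |A ∩ B| / |A| < 4/5: true.
(b) requires |A ∩ B| = 5: false.
(c) requires |A ∖ B| = 2: false.

(a)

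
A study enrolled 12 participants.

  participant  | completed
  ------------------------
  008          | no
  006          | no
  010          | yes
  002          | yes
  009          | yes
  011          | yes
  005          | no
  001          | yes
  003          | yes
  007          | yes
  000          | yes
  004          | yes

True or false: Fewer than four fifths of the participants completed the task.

The determiner here denotes the relation: |A ∩ B| / |A| < 4/5.
A (the restrictor) = {008, 006, 010, 002, 009, 011, 005, 001, 003, 007, 000, 004}, |A| = 12.
A ∩ B = {010, 002, 009, 011, 001, 003, 007, 000, 004}, so |A ∩ B| = 9.
A ∖ B = {008, 006, 005}, so |A ∖ B| = 3.
|A ∩ B|/|A| = 9/12, so the statement is true.

True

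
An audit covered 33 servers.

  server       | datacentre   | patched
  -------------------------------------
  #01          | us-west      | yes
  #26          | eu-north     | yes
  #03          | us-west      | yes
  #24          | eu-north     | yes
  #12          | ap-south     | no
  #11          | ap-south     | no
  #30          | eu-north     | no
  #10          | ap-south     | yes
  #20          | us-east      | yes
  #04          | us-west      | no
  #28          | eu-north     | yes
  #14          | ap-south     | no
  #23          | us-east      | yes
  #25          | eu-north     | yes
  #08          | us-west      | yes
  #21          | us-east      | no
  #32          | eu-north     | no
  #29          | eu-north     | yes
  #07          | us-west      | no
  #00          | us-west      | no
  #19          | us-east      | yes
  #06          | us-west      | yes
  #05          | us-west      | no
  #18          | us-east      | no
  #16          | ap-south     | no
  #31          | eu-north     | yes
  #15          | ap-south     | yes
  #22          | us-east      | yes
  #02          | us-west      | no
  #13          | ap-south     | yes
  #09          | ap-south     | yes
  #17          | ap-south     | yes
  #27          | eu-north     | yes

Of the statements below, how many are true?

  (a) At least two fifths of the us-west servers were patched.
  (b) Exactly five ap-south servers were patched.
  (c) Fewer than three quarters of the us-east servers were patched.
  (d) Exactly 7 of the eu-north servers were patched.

4

(a) us-west: |A| = 9, |A ∩ B| = 4; needs |A ∩ B| / |A| ≥ 2/5 — true.
(b) ap-south: |A| = 9, |A ∩ B| = 5; needs |A ∩ B| = 5 — true.
(c) us-east: |A| = 6, |A ∩ B| = 4; needs |A ∩ B| / |A| < 3/4 — true.
(d) eu-north: |A| = 9, |A ∩ B| = 7; needs |A ∩ B| = 7 — true.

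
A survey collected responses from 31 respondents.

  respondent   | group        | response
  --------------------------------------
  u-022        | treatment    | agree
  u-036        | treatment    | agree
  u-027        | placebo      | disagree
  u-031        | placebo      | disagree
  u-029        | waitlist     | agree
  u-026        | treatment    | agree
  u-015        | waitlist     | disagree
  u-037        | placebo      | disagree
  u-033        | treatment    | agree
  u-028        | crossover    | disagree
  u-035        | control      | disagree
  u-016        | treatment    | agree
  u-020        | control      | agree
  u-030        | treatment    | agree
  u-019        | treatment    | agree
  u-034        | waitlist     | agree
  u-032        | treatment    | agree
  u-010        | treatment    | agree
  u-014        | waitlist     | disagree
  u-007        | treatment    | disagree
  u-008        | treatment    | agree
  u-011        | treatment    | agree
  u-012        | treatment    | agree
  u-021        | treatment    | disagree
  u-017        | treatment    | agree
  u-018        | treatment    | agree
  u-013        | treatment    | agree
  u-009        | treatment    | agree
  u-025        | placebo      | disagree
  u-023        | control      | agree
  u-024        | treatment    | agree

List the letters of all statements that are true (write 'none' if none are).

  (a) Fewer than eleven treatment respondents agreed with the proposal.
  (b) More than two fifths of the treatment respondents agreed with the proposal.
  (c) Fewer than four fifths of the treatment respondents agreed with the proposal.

(b)

|A| = 19, |A ∩ B| = 17, |A ∖ B| = 2.
(a) |A ∩ B| < 11: fails.
(b) |A ∩ B| / |A| > 2/5: holds.
(c) |A ∩ B| / |A| < 4/5: fails.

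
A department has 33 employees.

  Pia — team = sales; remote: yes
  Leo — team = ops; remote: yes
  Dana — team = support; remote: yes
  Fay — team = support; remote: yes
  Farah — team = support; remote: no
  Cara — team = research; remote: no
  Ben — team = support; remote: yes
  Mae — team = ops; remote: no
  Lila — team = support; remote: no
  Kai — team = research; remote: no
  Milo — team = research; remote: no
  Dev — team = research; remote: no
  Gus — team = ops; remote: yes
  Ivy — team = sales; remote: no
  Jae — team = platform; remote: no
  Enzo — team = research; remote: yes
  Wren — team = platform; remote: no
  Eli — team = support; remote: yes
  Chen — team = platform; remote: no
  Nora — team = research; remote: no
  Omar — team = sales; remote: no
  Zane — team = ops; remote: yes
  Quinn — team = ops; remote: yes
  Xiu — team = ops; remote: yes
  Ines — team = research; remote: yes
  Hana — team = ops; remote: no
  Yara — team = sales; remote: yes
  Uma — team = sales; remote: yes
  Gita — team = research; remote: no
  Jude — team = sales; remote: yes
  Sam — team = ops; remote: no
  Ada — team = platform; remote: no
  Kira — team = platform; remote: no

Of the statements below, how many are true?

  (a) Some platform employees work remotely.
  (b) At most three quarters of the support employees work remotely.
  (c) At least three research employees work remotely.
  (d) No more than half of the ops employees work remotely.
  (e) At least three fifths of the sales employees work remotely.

(a) platform: |A| = 5, |A ∩ B| = 0; needs A ∩ B ≠ ∅ (|A ∩ B| ≥ 1) — false.
(b) support: |A| = 6, |A ∩ B| = 4; needs |A ∩ B| / |A| ≤ 3/4 — true.
(c) research: |A| = 8, |A ∩ B| = 2; needs |A ∩ B| ≥ 3 — false.
(d) ops: |A| = 8, |A ∩ B| = 5; needs |A ∩ B| ≤ |A ∖ B| — false.
(e) sales: |A| = 6, |A ∩ B| = 4; needs |A ∩ B| / |A| ≥ 3/5 — true.

2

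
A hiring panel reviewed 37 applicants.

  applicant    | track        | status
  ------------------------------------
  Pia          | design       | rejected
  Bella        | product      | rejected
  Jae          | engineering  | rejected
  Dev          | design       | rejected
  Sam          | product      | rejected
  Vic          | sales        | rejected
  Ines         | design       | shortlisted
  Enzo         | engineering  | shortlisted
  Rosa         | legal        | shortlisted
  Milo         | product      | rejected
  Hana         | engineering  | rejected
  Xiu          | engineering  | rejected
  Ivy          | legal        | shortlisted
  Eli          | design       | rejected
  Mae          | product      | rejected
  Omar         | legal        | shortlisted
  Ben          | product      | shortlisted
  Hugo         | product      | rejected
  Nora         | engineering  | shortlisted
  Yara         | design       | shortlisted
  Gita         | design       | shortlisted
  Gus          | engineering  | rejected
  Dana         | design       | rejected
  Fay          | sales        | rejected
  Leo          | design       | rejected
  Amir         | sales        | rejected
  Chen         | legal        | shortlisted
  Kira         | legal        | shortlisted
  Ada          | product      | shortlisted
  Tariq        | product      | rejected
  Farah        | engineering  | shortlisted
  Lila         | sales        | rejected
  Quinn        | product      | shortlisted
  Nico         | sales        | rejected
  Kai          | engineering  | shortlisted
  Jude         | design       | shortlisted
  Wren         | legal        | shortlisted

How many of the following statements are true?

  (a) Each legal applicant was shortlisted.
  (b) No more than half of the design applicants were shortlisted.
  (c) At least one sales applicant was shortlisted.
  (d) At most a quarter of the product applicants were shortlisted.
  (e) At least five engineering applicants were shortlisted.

(a) legal: |A| = 6, |A ∩ B| = 6; needs A ⊆ B, i.e. every element of A is in B (|A ∖ B| = 0) — true.
(b) design: |A| = 9, |A ∩ B| = 4; needs |A ∩ B| ≤ |A ∖ B| — true.
(c) sales: |A| = 5, |A ∩ B| = 0; needs A ∩ B ≠ ∅ (|A ∩ B| ≥ 1) — false.
(d) product: |A| = 9, |A ∩ B| = 3; needs |A ∩ B| / |A| ≤ 1/4 — false.
(e) engineering: |A| = 8, |A ∩ B| = 4; needs |A ∩ B| ≥ 5 — false.

2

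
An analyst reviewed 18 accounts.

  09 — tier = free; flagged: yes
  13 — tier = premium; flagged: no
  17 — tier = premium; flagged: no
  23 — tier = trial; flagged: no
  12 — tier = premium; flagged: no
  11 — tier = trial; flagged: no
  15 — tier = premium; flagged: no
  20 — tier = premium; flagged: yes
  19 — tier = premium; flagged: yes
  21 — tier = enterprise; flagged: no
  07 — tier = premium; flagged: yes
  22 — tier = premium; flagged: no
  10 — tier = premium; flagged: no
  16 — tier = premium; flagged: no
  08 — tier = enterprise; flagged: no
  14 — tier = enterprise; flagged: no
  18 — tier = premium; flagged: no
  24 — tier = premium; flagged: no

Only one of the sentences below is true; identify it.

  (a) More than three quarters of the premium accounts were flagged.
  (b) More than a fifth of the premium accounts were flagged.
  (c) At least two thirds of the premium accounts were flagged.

|A| = 12, |A ∩ B| = 3, |A ∖ B| = 9.
(a) requires |A ∩ B| / |A| > 3/4: false.
(b) requires |A ∩ B| / |A| > 1/5: true.
(c) requires |A ∩ B| / |A| ≥ 2/3: false.

(b)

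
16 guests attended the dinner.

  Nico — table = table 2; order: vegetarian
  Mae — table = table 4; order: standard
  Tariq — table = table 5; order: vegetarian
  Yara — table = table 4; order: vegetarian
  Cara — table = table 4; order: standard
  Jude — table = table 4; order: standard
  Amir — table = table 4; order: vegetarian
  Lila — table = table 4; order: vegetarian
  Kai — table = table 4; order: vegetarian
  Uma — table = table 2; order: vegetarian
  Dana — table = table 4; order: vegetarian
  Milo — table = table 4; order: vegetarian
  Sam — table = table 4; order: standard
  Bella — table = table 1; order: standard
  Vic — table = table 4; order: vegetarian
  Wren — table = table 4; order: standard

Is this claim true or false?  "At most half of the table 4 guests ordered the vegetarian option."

False

'At most half of the table 4 guests ordered the vegetarian option' holds iff |A ∩ B| ≤ |A ∖ B|.
A (the restrictor) = {Mae, Yara, Cara, Jude, Amir, Lila, Kai, Dana, Milo, Sam, Vic, Wren}, |A| = 12.
A ∩ B = {Yara, Amir, Lila, Kai, Dana, Milo, Vic}, so |A ∩ B| = 7.
A ∖ B = {Mae, Cara, Jude, Sam, Wren}, so |A ∖ B| = 5.
7 > 5, so the statement is false.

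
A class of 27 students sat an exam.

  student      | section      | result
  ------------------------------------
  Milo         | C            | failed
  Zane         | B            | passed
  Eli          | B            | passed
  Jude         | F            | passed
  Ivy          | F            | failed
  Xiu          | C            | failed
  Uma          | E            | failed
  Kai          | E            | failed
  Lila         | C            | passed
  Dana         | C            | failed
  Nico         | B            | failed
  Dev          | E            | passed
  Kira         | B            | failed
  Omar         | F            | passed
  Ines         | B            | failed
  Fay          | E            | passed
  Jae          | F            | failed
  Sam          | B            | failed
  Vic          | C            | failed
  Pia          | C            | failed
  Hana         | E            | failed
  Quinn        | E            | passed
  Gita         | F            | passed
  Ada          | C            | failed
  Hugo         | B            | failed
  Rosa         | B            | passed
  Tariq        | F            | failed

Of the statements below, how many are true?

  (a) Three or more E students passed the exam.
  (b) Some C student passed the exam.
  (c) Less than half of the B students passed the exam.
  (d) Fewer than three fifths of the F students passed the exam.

(a) E: |A| = 6, |A ∩ B| = 3; needs |A ∩ B| ≥ 3 — true.
(b) C: |A| = 7, |A ∩ B| = 1; needs A ∩ B ≠ ∅ (|A ∩ B| ≥ 1) — true.
(c) B: |A| = 8, |A ∩ B| = 3; needs |A ∩ B| < |A ∖ B| — true.
(d) F: |A| = 6, |A ∩ B| = 3; needs |A ∩ B| / |A| < 3/5 — true.

4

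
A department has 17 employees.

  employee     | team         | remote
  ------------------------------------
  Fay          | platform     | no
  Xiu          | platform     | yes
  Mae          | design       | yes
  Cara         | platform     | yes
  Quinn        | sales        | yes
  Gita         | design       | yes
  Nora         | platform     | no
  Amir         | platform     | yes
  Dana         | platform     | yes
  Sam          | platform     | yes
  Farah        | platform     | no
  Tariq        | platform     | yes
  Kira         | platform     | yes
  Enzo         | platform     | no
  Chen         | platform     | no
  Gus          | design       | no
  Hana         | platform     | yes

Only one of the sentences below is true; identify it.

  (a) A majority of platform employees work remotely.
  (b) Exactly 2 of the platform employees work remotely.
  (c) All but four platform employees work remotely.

|A| = 13, |A ∩ B| = 8, |A ∖ B| = 5.
(a) requires |A ∩ B| > |A ∖ B|: true.
(b) requires |A ∩ B| = 2: false.
(c) requires |A ∖ B| = 4: false.

(a)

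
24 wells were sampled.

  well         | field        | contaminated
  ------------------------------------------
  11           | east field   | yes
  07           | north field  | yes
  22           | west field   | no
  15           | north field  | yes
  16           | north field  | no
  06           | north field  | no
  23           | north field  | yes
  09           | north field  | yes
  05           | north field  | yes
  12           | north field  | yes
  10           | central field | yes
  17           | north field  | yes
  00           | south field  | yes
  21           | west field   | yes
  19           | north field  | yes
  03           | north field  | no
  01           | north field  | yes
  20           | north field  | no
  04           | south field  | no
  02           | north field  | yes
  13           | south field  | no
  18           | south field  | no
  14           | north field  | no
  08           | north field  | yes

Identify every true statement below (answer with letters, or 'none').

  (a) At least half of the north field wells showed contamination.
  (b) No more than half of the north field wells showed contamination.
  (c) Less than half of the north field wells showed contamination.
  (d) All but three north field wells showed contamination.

(a)

|A| = 16, |A ∩ B| = 11, |A ∖ B| = 5.
(a) |A ∩ B| ≥ |A ∖ B|: holds.
(b) |A ∩ B| ≤ |A ∖ B|: fails.
(c) |A ∩ B| < |A ∖ B|: fails.
(d) |A ∖ B| = 3: fails.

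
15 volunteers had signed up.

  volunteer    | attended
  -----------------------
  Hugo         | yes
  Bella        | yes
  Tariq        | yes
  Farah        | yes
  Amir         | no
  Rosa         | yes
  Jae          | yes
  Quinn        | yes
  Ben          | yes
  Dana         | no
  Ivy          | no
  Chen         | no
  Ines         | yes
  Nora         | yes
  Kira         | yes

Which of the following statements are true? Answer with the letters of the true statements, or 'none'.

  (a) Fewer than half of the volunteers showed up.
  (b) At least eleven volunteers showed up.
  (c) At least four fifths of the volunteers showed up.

|A| = 15, |A ∩ B| = 11, |A ∖ B| = 4.
(a) |A ∩ B| < |A ∖ B|: fails.
(b) |A ∩ B| ≥ 11: holds.
(c) |A ∩ B| / |A| ≥ 4/5: fails.

(b)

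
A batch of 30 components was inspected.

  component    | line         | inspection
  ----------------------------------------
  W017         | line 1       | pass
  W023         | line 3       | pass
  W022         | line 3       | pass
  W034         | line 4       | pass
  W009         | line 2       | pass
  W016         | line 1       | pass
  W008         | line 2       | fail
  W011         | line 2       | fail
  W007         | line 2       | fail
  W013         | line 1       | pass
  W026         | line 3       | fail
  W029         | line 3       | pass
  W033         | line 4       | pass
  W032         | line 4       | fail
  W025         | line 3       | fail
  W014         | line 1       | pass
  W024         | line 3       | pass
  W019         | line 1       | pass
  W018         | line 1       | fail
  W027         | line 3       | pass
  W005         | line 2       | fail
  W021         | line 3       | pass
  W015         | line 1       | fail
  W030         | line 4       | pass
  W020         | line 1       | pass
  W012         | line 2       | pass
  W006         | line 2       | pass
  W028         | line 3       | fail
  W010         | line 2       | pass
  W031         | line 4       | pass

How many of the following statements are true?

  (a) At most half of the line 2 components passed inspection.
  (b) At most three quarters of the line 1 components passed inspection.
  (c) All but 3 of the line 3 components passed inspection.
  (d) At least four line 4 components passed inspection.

4

(a) line 2: |A| = 8, |A ∩ B| = 4; needs |A ∩ B| ≤ |A ∖ B| — true.
(b) line 1: |A| = 8, |A ∩ B| = 6; needs |A ∩ B| / |A| ≤ 3/4 — true.
(c) line 3: |A| = 9, |A ∩ B| = 6; needs |A ∖ B| = 3 — true.
(d) line 4: |A| = 5, |A ∩ B| = 4; needs |A ∩ B| ≥ 4 — true.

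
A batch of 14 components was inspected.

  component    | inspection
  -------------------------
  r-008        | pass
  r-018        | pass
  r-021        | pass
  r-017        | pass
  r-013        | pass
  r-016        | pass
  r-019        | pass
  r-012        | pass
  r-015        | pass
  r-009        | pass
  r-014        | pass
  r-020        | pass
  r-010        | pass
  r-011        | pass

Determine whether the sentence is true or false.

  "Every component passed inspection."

Truth condition: A ⊆ B, i.e. every element of A is in B (|A ∖ B| = 0).
A (the restrictor) = {r-008, r-018, r-021, r-017, r-013, r-016, r-019, r-012, r-015, r-009, r-014, r-020, r-010, r-011}, |A| = 14.
A ∖ B = {}, so |A ∖ B| = 0.
So the statement is true.

True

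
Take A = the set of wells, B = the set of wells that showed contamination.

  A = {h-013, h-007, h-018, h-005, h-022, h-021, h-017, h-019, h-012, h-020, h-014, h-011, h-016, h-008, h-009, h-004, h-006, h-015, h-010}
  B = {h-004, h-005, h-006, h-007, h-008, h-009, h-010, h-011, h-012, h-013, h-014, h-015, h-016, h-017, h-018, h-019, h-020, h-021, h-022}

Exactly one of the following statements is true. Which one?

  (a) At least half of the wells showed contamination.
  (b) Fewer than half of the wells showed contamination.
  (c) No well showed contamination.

(a)

|A| = 19, |A ∩ B| = 19, |A ∖ B| = 0.
(a) requires |A ∩ B| ≥ |A ∖ B|: true.
(b) requires |A ∩ B| < |A ∖ B|: false.
(c) requires A ∩ B = ∅ (|A ∩ B| = 0): false.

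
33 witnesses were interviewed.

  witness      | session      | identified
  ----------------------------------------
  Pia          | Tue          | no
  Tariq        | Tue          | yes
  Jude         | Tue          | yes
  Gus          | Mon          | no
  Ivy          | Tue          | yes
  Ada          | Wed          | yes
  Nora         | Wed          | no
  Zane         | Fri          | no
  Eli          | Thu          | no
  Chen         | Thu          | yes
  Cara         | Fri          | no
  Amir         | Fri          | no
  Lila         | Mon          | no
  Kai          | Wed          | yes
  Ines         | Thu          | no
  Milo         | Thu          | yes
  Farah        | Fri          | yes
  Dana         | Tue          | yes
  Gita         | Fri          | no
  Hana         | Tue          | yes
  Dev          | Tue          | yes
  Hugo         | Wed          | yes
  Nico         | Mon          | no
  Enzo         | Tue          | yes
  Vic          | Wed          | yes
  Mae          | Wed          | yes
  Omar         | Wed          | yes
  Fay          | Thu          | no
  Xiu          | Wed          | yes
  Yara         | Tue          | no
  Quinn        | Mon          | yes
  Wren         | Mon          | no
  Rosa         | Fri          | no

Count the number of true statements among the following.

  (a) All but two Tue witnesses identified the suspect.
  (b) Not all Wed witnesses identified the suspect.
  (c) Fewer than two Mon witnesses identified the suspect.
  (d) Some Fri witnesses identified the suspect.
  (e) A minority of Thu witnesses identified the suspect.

5

(a) Tue: |A| = 9, |A ∩ B| = 7; needs |A ∖ B| = 2 — true.
(b) Wed: |A| = 8, |A ∩ B| = 7; needs A ⊄ B (|A ∖ B| ≥ 1) — true.
(c) Mon: |A| = 5, |A ∩ B| = 1; needs |A ∩ B| < 2 — true.
(d) Fri: |A| = 6, |A ∩ B| = 1; needs A ∩ B ≠ ∅ (|A ∩ B| ≥ 1) — true.
(e) Thu: |A| = 5, |A ∩ B| = 2; needs |A ∩ B| < |A ∖ B| — true.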